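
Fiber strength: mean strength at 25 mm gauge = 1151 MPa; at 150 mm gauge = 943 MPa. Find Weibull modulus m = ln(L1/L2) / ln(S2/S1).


Formula: m = ln(L1/L2) / ln(S2/S1)
Step 1: ln(L1/L2) = ln(25/150) = -1.79176
Step 2: S2/S1 = 943/1151 = 0.81929
Step 3: ln(S2/S1) = ln(0.81929) = -0.19932
Step 4: m = -1.79176 / -0.19932 = 8.99

8.99 (Weibull m)


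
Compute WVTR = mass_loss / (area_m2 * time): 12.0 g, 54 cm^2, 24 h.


Formula: WVTR = mass_loss / (area * time)
Step 1: Convert area: 54 cm^2 = 0.0054 m^2
Step 2: WVTR = 12.0 g / (0.0054 m^2 * 24 h)
Step 3: WVTR = 12.0 / 0.1296 = 92.6 g/m^2/h

92.6 g/m^2/h


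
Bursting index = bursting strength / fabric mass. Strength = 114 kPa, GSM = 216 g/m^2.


Formula: Bursting Index = Bursting Strength / Fabric GSM
BI = 114 kPa / 216 g/m^2
BI = 0.528 kPa/(g/m^2)

0.528 kPa/(g/m^2)


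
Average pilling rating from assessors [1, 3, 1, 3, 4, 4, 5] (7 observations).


Formula: Mean = sum / count
Sum = 1 + 3 + 1 + 3 + 4 + 4 + 5 = 21
Mean = 21 / 7 = 3.0

3.0


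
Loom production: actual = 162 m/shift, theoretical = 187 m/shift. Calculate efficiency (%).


Formula: Efficiency% = (Actual output / Theoretical output) * 100
Efficiency% = (162 / 187) * 100
Efficiency% = 0.86631 * 100 = 86.631% ≈ 86.6%

86.6%


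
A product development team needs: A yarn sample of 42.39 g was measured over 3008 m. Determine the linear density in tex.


Formula: Tex = (mass_g / length_m) * 1000
Substituting: Tex = (42.39 / 3008) * 1000
Intermediate: 42.39 / 3008 = 0.01409242 g/m
Tex = 0.01409242 * 1000 = 14.09 tex

14.09 tex


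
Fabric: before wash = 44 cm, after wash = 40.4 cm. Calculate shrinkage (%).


Formula: Shrinkage% = ((L_before - L_after) / L_before) * 100
Step 1: Shrinkage = 44 - 40.4 = 3.6 cm
Step 2: Shrinkage% = (3.6 / 44) * 100
Step 3: Shrinkage% = 0.081818 * 100 = 8.1818% ≈ 8.2%

8.2%


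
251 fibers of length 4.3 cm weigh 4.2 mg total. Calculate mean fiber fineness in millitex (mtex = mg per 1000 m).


Formula: fineness (mtex) = mass (mg) / total length (km) = (mass_mg / total_length_m) * 1000
Step 1: Convert fiber length: 4.3 cm = 0.043 m
Step 2: Total fiber length = 251 * 0.043 = 10.793 m
Step 3: Linear density = 4.2 mg / 10.793 m = 0.3891 mg/m
Step 4: fineness = 0.3891 * 1000 = 389.1 mtex

389.1 mtex


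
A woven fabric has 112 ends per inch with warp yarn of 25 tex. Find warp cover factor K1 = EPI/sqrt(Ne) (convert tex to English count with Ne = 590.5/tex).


Formula: K1 = EPI / sqrt(Ne), with Ne = 590.5 / tex_warp
Step 1: Ne = 590.5 / 25 = 23.62
Step 2: sqrt(Ne) = sqrt(23.62) = 4.86
Step 3: K1 = 112 / 4.86 = 23.0

23.0


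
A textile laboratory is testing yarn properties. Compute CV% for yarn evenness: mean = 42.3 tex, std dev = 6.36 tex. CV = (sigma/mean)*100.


Formula: CV% = (standard deviation / mean) * 100
Step 1: Ratio = 6.36 / 42.3 = 0.150355
Step 2: CV% = 0.150355 * 100 = 15.0355% ≈ 15.0%

15.0%


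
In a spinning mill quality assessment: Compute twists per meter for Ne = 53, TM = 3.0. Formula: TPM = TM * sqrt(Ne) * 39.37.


Formula: TPM = TM * sqrt(Ne) * 39.37
Step 1: sqrt(Ne) = sqrt(53) = 7.2801
Step 2: TM * sqrt(Ne) = 3.0 * 7.2801 = 21.8403
Step 3: TPM = 21.8403 * 39.37 = 860 twists/m

860 twists/m


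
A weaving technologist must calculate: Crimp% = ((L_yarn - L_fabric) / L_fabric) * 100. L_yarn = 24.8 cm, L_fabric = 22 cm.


Formula: Crimp% = ((L_yarn - L_fabric) / L_fabric) * 100
Step 1: Extension = 24.8 - 22 = 2.8 cm
Step 2: Crimp% = (2.8 / 22) * 100
Step 3: Crimp% = 0.127273 * 100 = 12.7273% ≈ 12.7%

12.7%


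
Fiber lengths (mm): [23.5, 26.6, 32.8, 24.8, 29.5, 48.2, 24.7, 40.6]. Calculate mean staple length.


Formula: Mean = sum of lengths / count
Sum = 23.5 + 26.6 + 32.8 + 24.8 + 29.5 + 48.2 + 24.7 + 40.6
Sum = 250.7 mm
Mean = 250.7 / 8 = 31.34 mm

31.34 mm


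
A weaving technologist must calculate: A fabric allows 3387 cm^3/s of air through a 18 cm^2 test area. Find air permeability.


Formula: Air Permeability = Airflow / Test Area
AP = 3387 cm^3/s / 18 cm^2
AP = 188.2 cm^3/s/cm^2

188.2 cm^3/s/cm^2


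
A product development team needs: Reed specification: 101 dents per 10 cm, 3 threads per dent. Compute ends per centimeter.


Formula: EPC = (dents per 10 cm * ends per dent) / 10
Step 1: Total ends per 10 cm = 101 * 3 = 303
Step 2: EPC = 303 / 10 = 30.3 ends/cm

30.3 ends/cm


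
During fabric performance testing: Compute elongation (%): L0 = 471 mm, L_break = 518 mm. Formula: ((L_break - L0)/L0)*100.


Formula: Elongation (%) = ((L_break - L0) / L0) * 100
Step 1: Extension = 518 - 471 = 47 mm
Step 2: Elongation = (47 / 471) * 100
Step 3: Elongation = 0.099788 * 100 = 9.9788% ≈ 10.0%

10.0%


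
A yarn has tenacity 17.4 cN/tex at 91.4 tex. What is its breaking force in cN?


Formula: Breaking force = Tenacity * Linear density
F = 17.4 cN/tex * 91.4 tex
F = 1590.36 cN

1590.36 cN


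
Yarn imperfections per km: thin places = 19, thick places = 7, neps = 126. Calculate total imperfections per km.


Formula: Total = thin places + thick places + neps
Total = 19 + 7 + 126
Total = 152 imperfections/km

152 imperfections/km


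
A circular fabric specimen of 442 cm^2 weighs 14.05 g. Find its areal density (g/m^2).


Formula: GSM = mass_g / area_m2
Step 1: Convert area: 442 cm^2 = 442 / 10000 = 0.0442 m^2
Step 2: GSM = 14.05 g / 0.0442 m^2 = 317.9 g/m^2

317.9 g/m^2


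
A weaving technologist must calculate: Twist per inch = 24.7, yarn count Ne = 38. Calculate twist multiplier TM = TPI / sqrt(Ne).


Formula: TM = TPI / sqrt(Ne)
Step 1: sqrt(Ne) = sqrt(38) = 6.1644
Step 2: TM = 24.7 / 6.1644 = 4.01

4.01 TM


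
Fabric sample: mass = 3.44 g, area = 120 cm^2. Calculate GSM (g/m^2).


Formula: GSM = mass_g / area_m2
Step 1: Convert area: 120 cm^2 = 120 / 10000 = 0.012 m^2
Step 2: GSM = 3.44 g / 0.012 m^2 = 286.7 g/m^2

286.7 g/m^2


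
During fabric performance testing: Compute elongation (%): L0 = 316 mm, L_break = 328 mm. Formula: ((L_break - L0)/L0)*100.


Formula: Elongation (%) = ((L_break - L0) / L0) * 100
Step 1: Extension = 328 - 316 = 12 mm
Step 2: Elongation = (12 / 316) * 100
Step 3: Elongation = 0.037975 * 100 = 3.7975% ≈ 3.8%

3.8%


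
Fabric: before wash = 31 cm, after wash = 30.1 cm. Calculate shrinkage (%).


Formula: Shrinkage% = ((L_before - L_after) / L_before) * 100
Step 1: Shrinkage = 31 - 30.1 = 0.9 cm
Step 2: Shrinkage% = (0.9 / 31) * 100
Step 3: Shrinkage% = 0.029032 * 100 = 2.9032% ≈ 2.9%

2.9%


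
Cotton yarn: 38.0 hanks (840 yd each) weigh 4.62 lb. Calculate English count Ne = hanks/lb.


Formula: Ne = hanks / mass_lb
Substituting: Ne = 38.0 / 4.62
Ne = 8.2

8.2 Ne


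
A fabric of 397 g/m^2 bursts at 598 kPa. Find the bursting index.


Formula: Bursting Index = Bursting Strength / Fabric GSM
BI = 598 kPa / 397 g/m^2
BI = 1.506 kPa/(g/m^2)

1.506 kPa/(g/m^2)


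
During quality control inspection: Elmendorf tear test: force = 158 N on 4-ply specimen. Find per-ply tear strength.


Formula: Per-ply strength = Total force / Number of plies
Per-ply = 158 N / 4
Per-ply = 39.5 N

39.5 N


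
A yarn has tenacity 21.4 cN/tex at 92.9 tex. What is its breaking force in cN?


Formula: Breaking force = Tenacity * Linear density
F = 21.4 cN/tex * 92.9 tex
F = 1988.06 cN

1988.06 cN


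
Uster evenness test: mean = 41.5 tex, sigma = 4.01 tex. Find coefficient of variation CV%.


Formula: CV% = (standard deviation / mean) * 100
Step 1: Ratio = 4.01 / 41.5 = 0.096627
Step 2: CV% = 0.096627 * 100 = 9.6627% ≈ 9.7%

9.7%


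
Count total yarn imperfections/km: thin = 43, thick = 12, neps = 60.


Formula: Total = thin places + thick places + neps
Total = 43 + 12 + 60
Total = 115 imperfections/km

115 imperfections/km


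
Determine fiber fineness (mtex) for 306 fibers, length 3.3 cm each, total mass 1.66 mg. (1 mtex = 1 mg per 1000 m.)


Formula: fineness (mtex) = mass (mg) / total length (km) = (mass_mg / total_length_m) * 1000
Step 1: Convert fiber length: 3.3 cm = 0.033 m
Step 2: Total fiber length = 306 * 0.033 = 10.098 m
Step 3: Linear density = 1.66 mg / 10.098 m = 0.1644 mg/m
Step 4: fineness = 0.1644 * 1000 = 164.4 mtex

164.4 mtex


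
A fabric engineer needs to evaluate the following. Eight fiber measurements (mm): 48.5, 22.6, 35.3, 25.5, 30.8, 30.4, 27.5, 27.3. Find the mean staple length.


Formula: Mean = sum of lengths / count
Sum = 48.5 + 22.6 + 35.3 + 25.5 + 30.8 + 30.4 + 27.5 + 27.3
Sum = 247.9 mm
Mean = 247.9 / 8 = 30.99 mm

30.99 mm


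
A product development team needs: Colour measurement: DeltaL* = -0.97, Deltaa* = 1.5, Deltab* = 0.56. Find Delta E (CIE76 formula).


Formula: Delta E = sqrt(dL*^2 + da*^2 + db*^2)
Step 1: dL*^2 = (-0.97)^2 = 0.9409
Step 2: da*^2 = 1.5^2 = 2.25
Step 3: db*^2 = 0.56^2 = 0.3136
Step 4: Sum = 0.9409 + 2.25 + 0.3136 = 3.5045
Step 5: Delta E = sqrt(3.5045) = 1.87

1.87 Delta E


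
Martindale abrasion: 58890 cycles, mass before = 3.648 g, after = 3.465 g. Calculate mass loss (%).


Formula: Mass loss% = ((m_before - m_after) / m_before) * 100
Step 1: Mass loss = 3.648 - 3.465 = 0.183 g
Step 2: Ratio = 0.183 / 3.648 = 0.0501645
Step 3: Mass loss% = 0.0501645 * 100 = 5.01645% ≈ 5.02%

5.02%


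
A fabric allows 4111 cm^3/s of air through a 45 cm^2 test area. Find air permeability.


Formula: Air Permeability = Airflow / Test Area
AP = 4111 cm^3/s / 45 cm^2
AP = 91.4 cm^3/s/cm^2

91.4 cm^3/s/cm^2


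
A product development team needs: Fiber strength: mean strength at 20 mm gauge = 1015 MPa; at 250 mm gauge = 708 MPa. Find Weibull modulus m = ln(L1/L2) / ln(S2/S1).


Formula: m = ln(L1/L2) / ln(S2/S1)
Step 1: ln(L1/L2) = ln(20/250) = -2.52573
Step 2: S2/S1 = 708/1015 = 0.69754
Step 3: ln(S2/S1) = ln(0.69754) = -0.36020
Step 4: m = -2.52573 / -0.36020 = 7.01

7.01 (Weibull m)


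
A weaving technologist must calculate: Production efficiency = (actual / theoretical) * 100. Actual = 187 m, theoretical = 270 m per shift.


Formula: Efficiency% = (Actual output / Theoretical output) * 100
Efficiency% = (187 / 270) * 100
Efficiency% = 0.692593 * 100 = 69.2593% ≈ 69.3%

69.3%


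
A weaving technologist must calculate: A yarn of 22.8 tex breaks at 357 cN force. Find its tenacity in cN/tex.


Formula: Tenacity = Breaking force / Linear density
Tenacity = 357 cN / 22.8 tex
Tenacity = 15.66 cN/tex

15.66 cN/tex


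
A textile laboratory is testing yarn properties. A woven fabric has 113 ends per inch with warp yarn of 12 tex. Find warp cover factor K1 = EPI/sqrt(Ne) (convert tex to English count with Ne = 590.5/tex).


Formula: K1 = EPI / sqrt(Ne), with Ne = 590.5 / tex_warp
Step 1: Ne = 590.5 / 12 = 49.208
Step 2: sqrt(Ne) = sqrt(49.208) = 7.0148
Step 3: K1 = 113 / 7.0148 = 16.1

16.1


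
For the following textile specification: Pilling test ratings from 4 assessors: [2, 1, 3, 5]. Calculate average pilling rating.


Formula: Mean = sum / count
Sum = 2 + 1 + 3 + 5 = 11
Mean = 11 / 4 = 2.8

2.8


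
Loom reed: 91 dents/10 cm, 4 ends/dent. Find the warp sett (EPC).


Formula: EPC = (dents per 10 cm * ends per dent) / 10
Step 1: Total ends per 10 cm = 91 * 4 = 364
Step 2: EPC = 364 / 10 = 36.4 ends/cm

36.4 ends/cm


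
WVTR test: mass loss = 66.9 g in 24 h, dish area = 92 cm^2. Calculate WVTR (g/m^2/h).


Formula: WVTR = mass_loss / (area * time)
Step 1: Convert area: 92 cm^2 = 0.0092 m^2
Step 2: WVTR = 66.9 g / (0.0092 m^2 * 24 h)
Step 3: WVTR = 66.9 / 0.2208 = 303.0 g/m^2/h

303.0 g/m^2/h


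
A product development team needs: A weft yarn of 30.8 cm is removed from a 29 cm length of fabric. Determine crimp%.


Formula: Crimp% = ((L_yarn - L_fabric) / L_fabric) * 100
Step 1: Extension = 30.8 - 29 = 1.8 cm
Step 2: Crimp% = (1.8 / 29) * 100
Step 3: Crimp% = 0.062069 * 100 = 6.2069% ≈ 6.2%

6.2%


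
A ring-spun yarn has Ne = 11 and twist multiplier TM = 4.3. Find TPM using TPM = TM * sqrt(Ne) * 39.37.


Formula: TPM = TM * sqrt(Ne) * 39.37
Step 1: sqrt(Ne) = sqrt(11) = 3.3166
Step 2: TM * sqrt(Ne) = 4.3 * 3.3166 = 14.2614
Step 3: TPM = 14.2614 * 39.37 = 561 twists/m

561 twists/m


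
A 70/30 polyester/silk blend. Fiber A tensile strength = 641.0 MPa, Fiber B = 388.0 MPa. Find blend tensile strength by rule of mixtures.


Formula: Blend property = (fraction_A * property_A) + (fraction_B * property_B)
Step 1: Contribution A = 70/100 * 641.0 MPa = 448.7 MPa
Step 2: Contribution B = 30/100 * 388.0 MPa = 116.4 MPa
Step 3: Blend tensile strength = 448.7 + 116.4 = 565.1 MPa

565.1 MPa


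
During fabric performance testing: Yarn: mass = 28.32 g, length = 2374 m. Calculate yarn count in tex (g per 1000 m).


Formula: Tex = (mass_g / length_m) * 1000
Substituting: Tex = (28.32 / 2374) * 1000
Intermediate: 28.32 / 2374 = 0.01192923 g/m
Tex = 0.01192923 * 1000 = 11.93 tex

11.93 tex


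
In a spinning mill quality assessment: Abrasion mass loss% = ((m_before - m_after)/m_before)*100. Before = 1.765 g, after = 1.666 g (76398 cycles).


Formula: Mass loss% = ((m_before - m_after) / m_before) * 100
Step 1: Mass loss = 1.765 - 1.666 = 0.099 g
Step 2: Ratio = 0.099 / 1.765 = 0.0560907
Step 3: Mass loss% = 0.0560907 * 100 = 5.60907% ≈ 5.61%

5.61%


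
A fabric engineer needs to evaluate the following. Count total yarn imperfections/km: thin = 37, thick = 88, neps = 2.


Formula: Total = thin places + thick places + neps
Total = 37 + 88 + 2
Total = 127 imperfections/km

127 imperfections/km


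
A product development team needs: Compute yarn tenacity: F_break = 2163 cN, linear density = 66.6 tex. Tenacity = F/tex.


Formula: Tenacity = Breaking force / Linear density
Tenacity = 2163 cN / 66.6 tex
Tenacity = 32.48 cN/tex

32.48 cN/tex


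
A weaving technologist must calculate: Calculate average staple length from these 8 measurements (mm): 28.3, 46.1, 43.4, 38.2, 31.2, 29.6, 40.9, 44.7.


Formula: Mean = sum of lengths / count
Sum = 28.3 + 46.1 + 43.4 + 38.2 + 31.2 + 29.6 + 40.9 + 44.7
Sum = 302.4 mm
Mean = 302.4 / 8 = 37.80 mm

37.80 mm


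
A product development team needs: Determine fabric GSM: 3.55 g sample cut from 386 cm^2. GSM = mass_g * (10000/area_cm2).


Formula: GSM = mass_g / area_m2
Step 1: Convert area: 386 cm^2 = 386 / 10000 = 0.0386 m^2
Step 2: GSM = 3.55 g / 0.0386 m^2 = 92.0 g/m^2

92.0 g/m^2


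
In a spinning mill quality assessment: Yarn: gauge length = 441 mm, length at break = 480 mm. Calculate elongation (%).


Formula: Elongation (%) = ((L_break - L0) / L0) * 100
Step 1: Extension = 480 - 441 = 39 mm
Step 2: Elongation = (39 / 441) * 100
Step 3: Elongation = 0.088435 * 100 = 8.8435% ≈ 8.8%

8.8%


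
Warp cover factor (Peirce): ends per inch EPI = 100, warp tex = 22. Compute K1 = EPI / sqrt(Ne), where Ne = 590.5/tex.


Formula: K1 = EPI / sqrt(Ne), with Ne = 590.5 / tex_warp
Step 1: Ne = 590.5 / 22 = 26.841
Step 2: sqrt(Ne) = sqrt(26.841) = 5.1808
Step 3: K1 = 100 / 5.1808 = 19.3

19.3


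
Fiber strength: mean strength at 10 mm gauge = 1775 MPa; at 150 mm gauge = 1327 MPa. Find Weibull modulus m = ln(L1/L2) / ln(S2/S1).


Formula: m = ln(L1/L2) / ln(S2/S1)
Step 1: ln(L1/L2) = ln(10/150) = -2.70805
Step 2: S2/S1 = 1327/1775 = 0.74761
Step 3: ln(S2/S1) = ln(0.74761) = -0.29087
Step 4: m = -2.70805 / -0.29087 = 9.31

9.31 (Weibull m)


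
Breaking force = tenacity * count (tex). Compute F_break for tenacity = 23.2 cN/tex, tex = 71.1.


Formula: Breaking force = Tenacity * Linear density
F = 23.2 cN/tex * 71.1 tex
F = 1649.52 cN

1649.52 cN


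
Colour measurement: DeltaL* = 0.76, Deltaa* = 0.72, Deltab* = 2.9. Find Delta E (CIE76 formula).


Formula: Delta E = sqrt(dL*^2 + da*^2 + db*^2)
Step 1: dL*^2 = 0.76^2 = 0.5776
Step 2: da*^2 = 0.72^2 = 0.5184
Step 3: db*^2 = 2.9^2 = 8.41
Step 4: Sum = 0.5776 + 0.5184 + 8.41 = 9.506
Step 5: Delta E = sqrt(9.506) = 3.08

3.08 Delta E


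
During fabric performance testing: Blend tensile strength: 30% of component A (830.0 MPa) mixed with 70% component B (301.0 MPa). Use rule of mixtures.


Formula: Blend property = (fraction_A * property_A) + (fraction_B * property_B)
Step 1: Contribution A = 30/100 * 830.0 MPa = 249.0 MPa
Step 2: Contribution B = 70/100 * 301.0 MPa = 210.7 MPa
Step 3: Blend tensile strength = 249.0 + 210.7 = 459.7 MPa

459.7 MPa


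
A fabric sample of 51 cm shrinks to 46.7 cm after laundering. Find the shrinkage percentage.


Formula: Shrinkage% = ((L_before - L_after) / L_before) * 100
Step 1: Shrinkage = 51 - 46.7 = 4.3 cm
Step 2: Shrinkage% = (4.3 / 51) * 100
Step 3: Shrinkage% = 0.084314 * 100 = 8.4314% ≈ 8.4%

8.4%


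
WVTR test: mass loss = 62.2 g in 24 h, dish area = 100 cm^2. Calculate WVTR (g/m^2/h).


Formula: WVTR = mass_loss / (area * time)
Step 1: Convert area: 100 cm^2 = 0.01 m^2
Step 2: WVTR = 62.2 g / (0.01 m^2 * 24 h)
Step 3: WVTR = 62.2 / 0.24 = 259.2 g/m^2/h

259.2 g/m^2/h


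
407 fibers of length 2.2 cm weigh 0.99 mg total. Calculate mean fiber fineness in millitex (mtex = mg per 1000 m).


Formula: fineness (mtex) = mass (mg) / total length (km) = (mass_mg / total_length_m) * 1000
Step 1: Convert fiber length: 2.2 cm = 0.022 m
Step 2: Total fiber length = 407 * 0.022 = 8.954 m
Step 3: Linear density = 0.99 mg / 8.954 m = 0.1106 mg/m
Step 4: fineness = 0.1106 * 1000 = 110.6 mtex

110.6 mtex


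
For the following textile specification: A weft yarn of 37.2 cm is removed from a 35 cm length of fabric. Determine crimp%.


Formula: Crimp% = ((L_yarn - L_fabric) / L_fabric) * 100
Step 1: Extension = 37.2 - 35 = 2.2 cm
Step 2: Crimp% = (2.2 / 35) * 100
Step 3: Crimp% = 0.062857 * 100 = 6.2857% ≈ 6.3%

6.3%


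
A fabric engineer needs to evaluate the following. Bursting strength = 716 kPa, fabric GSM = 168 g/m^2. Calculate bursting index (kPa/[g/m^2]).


Formula: Bursting Index = Bursting Strength / Fabric GSM
BI = 716 kPa / 168 g/m^2
BI = 4.262 kPa/(g/m^2)

4.262 kPa/(g/m^2)


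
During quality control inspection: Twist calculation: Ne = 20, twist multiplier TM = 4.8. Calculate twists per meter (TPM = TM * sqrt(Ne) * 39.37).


Formula: TPM = TM * sqrt(Ne) * 39.37
Step 1: sqrt(Ne) = sqrt(20) = 4.4721
Step 2: TM * sqrt(Ne) = 4.8 * 4.4721 = 21.4661
Step 3: TPM = 21.4661 * 39.37 = 845 twists/m

845 twists/m


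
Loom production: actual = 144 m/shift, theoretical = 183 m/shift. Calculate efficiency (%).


Formula: Efficiency% = (Actual output / Theoretical output) * 100
Efficiency% = (144 / 183) * 100
Efficiency% = 0.786885 * 100 = 78.6885% ≈ 78.7%

78.7%


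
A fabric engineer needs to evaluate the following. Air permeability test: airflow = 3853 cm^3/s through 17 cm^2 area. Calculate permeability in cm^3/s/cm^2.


Formula: Air Permeability = Airflow / Test Area
AP = 3853 cm^3/s / 17 cm^2
AP = 226.6 cm^3/s/cm^2

226.6 cm^3/s/cm^2


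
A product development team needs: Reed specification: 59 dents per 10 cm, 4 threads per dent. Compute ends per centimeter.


Formula: EPC = (dents per 10 cm * ends per dent) / 10
Step 1: Total ends per 10 cm = 59 * 4 = 236
Step 2: EPC = 236 / 10 = 23.6 ends/cm

23.6 ends/cm


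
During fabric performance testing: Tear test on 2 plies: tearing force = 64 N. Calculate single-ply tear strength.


Formula: Per-ply strength = Total force / Number of plies
Per-ply = 64 N / 2
Per-ply = 32 N

32 N


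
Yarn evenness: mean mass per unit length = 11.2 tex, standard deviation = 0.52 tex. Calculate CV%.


Formula: CV% = (standard deviation / mean) * 100
Step 1: Ratio = 0.52 / 11.2 = 0.046429
Step 2: CV% = 0.046429 * 100 = 4.6429% ≈ 4.6%

4.6%


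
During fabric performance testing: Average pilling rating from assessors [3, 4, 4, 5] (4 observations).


Formula: Mean = sum / count
Sum = 3 + 4 + 4 + 5 = 16
Mean = 16 / 4 = 4.0

4.0


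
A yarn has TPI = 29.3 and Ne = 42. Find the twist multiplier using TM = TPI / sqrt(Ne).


Formula: TM = TPI / sqrt(Ne)
Step 1: sqrt(Ne) = sqrt(42) = 6.4807
Step 2: TM = 29.3 / 6.4807 = 4.52

4.52 TM


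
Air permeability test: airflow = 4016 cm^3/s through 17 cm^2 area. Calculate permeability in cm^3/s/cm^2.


Formula: Air Permeability = Airflow / Test Area
AP = 4016 cm^3/s / 17 cm^2
AP = 236.2 cm^3/s/cm^2

236.2 cm^3/s/cm^2


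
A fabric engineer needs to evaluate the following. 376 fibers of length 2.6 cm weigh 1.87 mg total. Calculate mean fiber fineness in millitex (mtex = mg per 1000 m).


Formula: fineness (mtex) = mass (mg) / total length (km) = (mass_mg / total_length_m) * 1000
Step 1: Convert fiber length: 2.6 cm = 0.026 m
Step 2: Total fiber length = 376 * 0.026 = 9.776 m
Step 3: Linear density = 1.87 mg / 9.776 m = 0.1913 mg/m
Step 4: fineness = 0.1913 * 1000 = 191.3 mtex

191.3 mtex


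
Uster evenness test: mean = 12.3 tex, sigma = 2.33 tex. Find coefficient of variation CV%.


Formula: CV% = (standard deviation / mean) * 100
Step 1: Ratio = 2.33 / 12.3 = 0.189431
Step 2: CV% = 0.189431 * 100 = 18.9431% ≈ 18.9%

18.9%


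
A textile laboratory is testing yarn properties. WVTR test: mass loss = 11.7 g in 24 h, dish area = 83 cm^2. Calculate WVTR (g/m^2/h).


Formula: WVTR = mass_loss / (area * time)
Step 1: Convert area: 83 cm^2 = 0.0083 m^2
Step 2: WVTR = 11.7 g / (0.0083 m^2 * 24 h)
Step 3: WVTR = 11.7 / 0.1992 = 58.7 g/m^2/h

58.7 g/m^2/h


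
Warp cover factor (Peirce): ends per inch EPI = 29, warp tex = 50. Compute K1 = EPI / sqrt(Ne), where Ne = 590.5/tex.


Formula: K1 = EPI / sqrt(Ne), with Ne = 590.5 / tex_warp
Step 1: Ne = 590.5 / 50 = 11.81
Step 2: sqrt(Ne) = sqrt(11.81) = 3.4366
Step 3: K1 = 29 / 3.4366 = 8.4

8.4


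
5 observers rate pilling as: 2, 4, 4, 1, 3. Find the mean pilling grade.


Formula: Mean = sum / count
Sum = 2 + 4 + 4 + 1 + 3 = 14
Mean = 14 / 5 = 2.8

2.8


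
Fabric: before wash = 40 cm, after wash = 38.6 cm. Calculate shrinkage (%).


Formula: Shrinkage% = ((L_before - L_after) / L_before) * 100
Step 1: Shrinkage = 40 - 38.6 = 1.4 cm
Step 2: Shrinkage% = (1.4 / 40) * 100
Step 3: Shrinkage% = 0.035 * 100 = 3.5%

3.5%


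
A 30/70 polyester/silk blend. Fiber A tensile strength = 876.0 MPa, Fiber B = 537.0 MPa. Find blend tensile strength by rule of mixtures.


Formula: Blend property = (fraction_A * property_A) + (fraction_B * property_B)
Step 1: Contribution A = 30/100 * 876.0 MPa = 262.8 MPa
Step 2: Contribution B = 70/100 * 537.0 MPa = 375.9 MPa
Step 3: Blend tensile strength = 262.8 + 375.9 = 638.7 MPa

638.7 MPa


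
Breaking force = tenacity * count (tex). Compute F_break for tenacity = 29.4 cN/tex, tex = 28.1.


Formula: Breaking force = Tenacity * Linear density
F = 29.4 cN/tex * 28.1 tex
F = 826.14 cN

826.14 cN


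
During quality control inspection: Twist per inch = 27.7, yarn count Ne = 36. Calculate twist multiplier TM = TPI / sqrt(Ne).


Formula: TM = TPI / sqrt(Ne)
Step 1: sqrt(Ne) = sqrt(36) = 6
Step 2: TM = 27.7 / 6 = 4.62

4.62 TM


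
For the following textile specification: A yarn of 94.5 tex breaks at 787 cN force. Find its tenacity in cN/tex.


Formula: Tenacity = Breaking force / Linear density
Tenacity = 787 cN / 94.5 tex
Tenacity = 8.33 cN/tex

8.33 cN/tex


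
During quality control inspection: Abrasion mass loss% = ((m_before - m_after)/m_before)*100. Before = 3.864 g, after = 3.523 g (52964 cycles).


Formula: Mass loss% = ((m_before - m_after) / m_before) * 100
Step 1: Mass loss = 3.864 - 3.523 = 0.341 g
Step 2: Ratio = 0.341 / 3.864 = 0.0882505
Step 3: Mass loss% = 0.0882505 * 100 = 8.82505% ≈ 8.83%

8.83%


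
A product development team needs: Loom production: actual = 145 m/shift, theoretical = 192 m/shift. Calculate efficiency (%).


Formula: Efficiency% = (Actual output / Theoretical output) * 100
Efficiency% = (145 / 192) * 100
Efficiency% = 0.755208 * 100 = 75.5208% ≈ 75.5%

75.5%


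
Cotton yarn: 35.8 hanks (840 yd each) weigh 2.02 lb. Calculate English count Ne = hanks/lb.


Formula: Ne = hanks / mass_lb
Substituting: Ne = 35.8 / 2.02
Ne = 17.7

17.7 Ne


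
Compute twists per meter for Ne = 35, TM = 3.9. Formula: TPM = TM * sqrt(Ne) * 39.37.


Formula: TPM = TM * sqrt(Ne) * 39.37
Step 1: sqrt(Ne) = sqrt(35) = 5.9161
Step 2: TM * sqrt(Ne) = 3.9 * 5.9161 = 23.0728
Step 3: TPM = 23.0728 * 39.37 = 908 twists/m

908 twists/m


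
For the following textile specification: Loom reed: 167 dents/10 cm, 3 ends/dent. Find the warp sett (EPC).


Formula: EPC = (dents per 10 cm * ends per dent) / 10
Step 1: Total ends per 10 cm = 167 * 3 = 501
Step 2: EPC = 501 / 10 = 50.1 ends/cm

50.1 ends/cm


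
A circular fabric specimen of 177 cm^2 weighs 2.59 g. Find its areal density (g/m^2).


Formula: GSM = mass_g / area_m2
Step 1: Convert area: 177 cm^2 = 177 / 10000 = 0.0177 m^2
Step 2: GSM = 2.59 g / 0.0177 m^2 = 146.3 g/m^2

146.3 g/m^2


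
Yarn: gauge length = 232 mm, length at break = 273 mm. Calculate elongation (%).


Formula: Elongation (%) = ((L_break - L0) / L0) * 100
Step 1: Extension = 273 - 232 = 41 mm
Step 2: Elongation = (41 / 232) * 100
Step 3: Elongation = 0.176724 * 100 = 17.6724% ≈ 17.7%

17.7%


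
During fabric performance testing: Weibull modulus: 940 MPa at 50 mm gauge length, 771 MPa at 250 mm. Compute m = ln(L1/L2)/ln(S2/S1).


Formula: m = ln(L1/L2) / ln(S2/S1)
Step 1: ln(L1/L2) = ln(50/250) = -1.60944
Step 2: S2/S1 = 771/940 = 0.82021
Step 3: ln(S2/S1) = ln(0.82021) = -0.19819
Step 4: m = -1.60944 / -0.19819 = 8.12

8.12 (Weibull m)


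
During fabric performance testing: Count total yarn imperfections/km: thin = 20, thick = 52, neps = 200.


Formula: Total = thin places + thick places + neps
Total = 20 + 52 + 200
Total = 272 imperfections/km

272 imperfections/km


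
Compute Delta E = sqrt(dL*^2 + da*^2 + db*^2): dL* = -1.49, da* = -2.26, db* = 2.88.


Formula: Delta E = sqrt(dL*^2 + da*^2 + db*^2)
Step 1: dL*^2 = (-1.49)^2 = 2.2201
Step 2: da*^2 = (-2.26)^2 = 5.1076
Step 3: db*^2 = 2.88^2 = 8.2944
Step 4: Sum = 2.2201 + 5.1076 + 8.2944 = 15.6221
Step 5: Delta E = sqrt(15.6221) = 3.95

3.95 Delta E


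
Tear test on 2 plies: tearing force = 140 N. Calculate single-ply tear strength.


Formula: Per-ply strength = Total force / Number of plies
Per-ply = 140 N / 2
Per-ply = 70 N

70 N


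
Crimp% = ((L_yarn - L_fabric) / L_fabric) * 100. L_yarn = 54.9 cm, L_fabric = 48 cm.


Formula: Crimp% = ((L_yarn - L_fabric) / L_fabric) * 100
Step 1: Extension = 54.9 - 48 = 6.9 cm
Step 2: Crimp% = (6.9 / 48) * 100
Step 3: Crimp% = 0.14375 * 100 = 14.375% ≈ 14.4%

14.4%


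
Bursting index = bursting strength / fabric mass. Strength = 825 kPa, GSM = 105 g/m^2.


Formula: Bursting Index = Bursting Strength / Fabric GSM
BI = 825 kPa / 105 g/m^2
BI = 7.857 kPa/(g/m^2)

7.857 kPa/(g/m^2)


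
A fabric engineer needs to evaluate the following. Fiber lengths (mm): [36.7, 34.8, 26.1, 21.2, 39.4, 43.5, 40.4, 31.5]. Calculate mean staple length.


Formula: Mean = sum of lengths / count
Sum = 36.7 + 34.8 + 26.1 + 21.2 + 39.4 + 43.5 + 40.4 + 31.5
Sum = 273.6 mm
Mean = 273.6 / 8 = 34.20 mm

34.20 mm


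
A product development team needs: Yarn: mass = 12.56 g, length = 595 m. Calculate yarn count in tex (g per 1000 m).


Formula: Tex = (mass_g / length_m) * 1000
Substituting: Tex = (12.56 / 595) * 1000
Intermediate: 12.56 / 595 = 0.02110924 g/m
Tex = 0.02110924 * 1000 = 21.11 tex

21.11 tex


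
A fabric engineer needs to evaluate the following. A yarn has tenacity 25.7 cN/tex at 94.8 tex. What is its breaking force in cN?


Formula: Breaking force = Tenacity * Linear density
F = 25.7 cN/tex * 94.8 tex
F = 2436.36 cN

2436.36 cN


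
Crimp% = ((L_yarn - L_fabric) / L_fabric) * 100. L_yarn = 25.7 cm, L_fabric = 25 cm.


Formula: Crimp% = ((L_yarn - L_fabric) / L_fabric) * 100
Step 1: Extension = 25.7 - 25 = 0.7 cm
Step 2: Crimp% = (0.7 / 25) * 100
Step 3: Crimp% = 0.028 * 100 = 2.8%

2.8%


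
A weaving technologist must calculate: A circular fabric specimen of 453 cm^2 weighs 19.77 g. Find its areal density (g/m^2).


Formula: GSM = mass_g / area_m2
Step 1: Convert area: 453 cm^2 = 453 / 10000 = 0.0453 m^2
Step 2: GSM = 19.77 g / 0.0453 m^2 = 436.4 g/m^2

436.4 g/m^2


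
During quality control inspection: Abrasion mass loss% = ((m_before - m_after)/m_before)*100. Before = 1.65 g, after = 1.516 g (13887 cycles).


Formula: Mass loss% = ((m_before - m_after) / m_before) * 100
Step 1: Mass loss = 1.65 - 1.516 = 0.134 g
Step 2: Ratio = 0.134 / 1.65 = 0.0812121
Step 3: Mass loss% = 0.0812121 * 100 = 8.12121% ≈ 8.12%

8.12%


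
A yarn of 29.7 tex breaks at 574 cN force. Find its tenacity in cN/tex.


Formula: Tenacity = Breaking force / Linear density
Tenacity = 574 cN / 29.7 tex
Tenacity = 19.33 cN/tex

19.33 cN/tex


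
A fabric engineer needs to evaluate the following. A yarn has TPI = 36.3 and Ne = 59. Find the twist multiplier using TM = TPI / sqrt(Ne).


Formula: TM = TPI / sqrt(Ne)
Step 1: sqrt(Ne) = sqrt(59) = 7.6811
Step 2: TM = 36.3 / 7.6811 = 4.73

4.73 TM


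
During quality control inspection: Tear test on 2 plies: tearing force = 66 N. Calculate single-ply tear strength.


Formula: Per-ply strength = Total force / Number of plies
Per-ply = 66 N / 2
Per-ply = 33 N

33 N


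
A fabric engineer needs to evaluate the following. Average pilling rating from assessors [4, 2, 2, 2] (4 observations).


Formula: Mean = sum / count
Sum = 4 + 2 + 2 + 2 = 10
Mean = 10 / 4 = 2.5

2.5


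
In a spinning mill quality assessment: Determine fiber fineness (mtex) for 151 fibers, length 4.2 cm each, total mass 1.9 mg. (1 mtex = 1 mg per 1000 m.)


Formula: fineness (mtex) = mass (mg) / total length (km) = (mass_mg / total_length_m) * 1000
Step 1: Convert fiber length: 4.2 cm = 0.042 m
Step 2: Total fiber length = 151 * 0.042 = 6.342 m
Step 3: Linear density = 1.9 mg / 6.342 m = 0.2996 mg/m
Step 4: fineness = 0.2996 * 1000 = 299.6 mtex

299.6 mtex


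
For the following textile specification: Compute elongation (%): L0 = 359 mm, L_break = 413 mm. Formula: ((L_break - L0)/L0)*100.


Formula: Elongation (%) = ((L_break - L0) / L0) * 100
Step 1: Extension = 413 - 359 = 54 mm
Step 2: Elongation = (54 / 359) * 100
Step 3: Elongation = 0.150418 * 100 = 15.0418% ≈ 15.0%

15.0%


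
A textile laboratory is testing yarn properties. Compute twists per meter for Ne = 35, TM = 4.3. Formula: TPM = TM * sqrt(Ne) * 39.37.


Formula: TPM = TM * sqrt(Ne) * 39.37
Step 1: sqrt(Ne) = sqrt(35) = 5.9161
Step 2: TM * sqrt(Ne) = 4.3 * 5.9161 = 25.4392
Step 3: TPM = 25.4392 * 39.37 = 1002 twists/m

1002 twists/m


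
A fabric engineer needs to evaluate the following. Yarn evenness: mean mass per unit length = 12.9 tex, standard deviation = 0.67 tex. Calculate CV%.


Formula: CV% = (standard deviation / mean) * 100
Step 1: Ratio = 0.67 / 12.9 = 0.051938
Step 2: CV% = 0.051938 * 100 = 5.1938% ≈ 5.2%

5.2%


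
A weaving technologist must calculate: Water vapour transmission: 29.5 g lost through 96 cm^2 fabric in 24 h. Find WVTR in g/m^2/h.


Formula: WVTR = mass_loss / (area * time)
Step 1: Convert area: 96 cm^2 = 0.0096 m^2
Step 2: WVTR = 29.5 g / (0.0096 m^2 * 24 h)
Step 3: WVTR = 29.5 / 0.2304 = 128.0 g/m^2/h

128.0 g/m^2/h


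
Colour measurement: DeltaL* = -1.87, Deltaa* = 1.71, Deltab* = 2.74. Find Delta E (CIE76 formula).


Formula: Delta E = sqrt(dL*^2 + da*^2 + db*^2)
Step 1: dL*^2 = (-1.87)^2 = 3.4969
Step 2: da*^2 = 1.71^2 = 2.9241
Step 3: db*^2 = 2.74^2 = 7.5076
Step 4: Sum = 3.4969 + 2.9241 + 7.5076 = 13.9286
Step 5: Delta E = sqrt(13.9286) = 3.73

3.73 Delta E


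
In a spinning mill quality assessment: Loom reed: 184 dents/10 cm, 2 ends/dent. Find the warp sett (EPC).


Formula: EPC = (dents per 10 cm * ends per dent) / 10
Step 1: Total ends per 10 cm = 184 * 2 = 368
Step 2: EPC = 368 / 10 = 36.8 ends/cm

36.8 ends/cm


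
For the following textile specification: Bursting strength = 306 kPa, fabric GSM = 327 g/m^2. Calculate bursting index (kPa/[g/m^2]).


Formula: Bursting Index = Bursting Strength / Fabric GSM
BI = 306 kPa / 327 g/m^2
BI = 0.936 kPa/(g/m^2)

0.936 kPa/(g/m^2)


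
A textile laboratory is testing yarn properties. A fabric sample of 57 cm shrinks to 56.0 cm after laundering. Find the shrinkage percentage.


Formula: Shrinkage% = ((L_before - L_after) / L_before) * 100
Step 1: Shrinkage = 57 - 56.0 = 1.0 cm
Step 2: Shrinkage% = (1.0 / 57) * 100
Step 3: Shrinkage% = 0.017544 * 100 = 1.7544% ≈ 1.8%

1.8%


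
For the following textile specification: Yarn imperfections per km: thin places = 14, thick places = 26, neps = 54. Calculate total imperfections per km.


Formula: Total = thin places + thick places + neps
Total = 14 + 26 + 54
Total = 94 imperfections/km

94 imperfections/km


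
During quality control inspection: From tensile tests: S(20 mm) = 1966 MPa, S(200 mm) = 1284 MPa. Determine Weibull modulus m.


Formula: m = ln(L1/L2) / ln(S2/S1)
Step 1: ln(L1/L2) = ln(20/200) = -2.30259
Step 2: S2/S1 = 1284/1966 = 0.6531
Step 3: ln(S2/S1) = ln(0.6531) = -0.42603
Step 4: m = -2.30259 / -0.42603 = 5.40

5.40 (Weibull m)


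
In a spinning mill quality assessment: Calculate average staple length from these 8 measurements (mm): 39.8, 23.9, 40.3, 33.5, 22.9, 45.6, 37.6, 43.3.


Formula: Mean = sum of lengths / count
Sum = 39.8 + 23.9 + 40.3 + 33.5 + 22.9 + 45.6 + 37.6 + 43.3
Sum = 286.9 mm
Mean = 286.9 / 8 = 35.86 mm

35.86 mm


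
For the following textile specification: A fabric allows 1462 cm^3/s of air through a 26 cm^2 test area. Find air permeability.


Formula: Air Permeability = Airflow / Test Area
AP = 1462 cm^3/s / 26 cm^2
AP = 56.2 cm^3/s/cm^2

56.2 cm^3/s/cm^2


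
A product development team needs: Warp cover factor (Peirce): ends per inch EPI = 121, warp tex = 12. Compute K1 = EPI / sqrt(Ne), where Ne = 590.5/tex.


Formula: K1 = EPI / sqrt(Ne), with Ne = 590.5 / tex_warp
Step 1: Ne = 590.5 / 12 = 49.208
Step 2: sqrt(Ne) = sqrt(49.208) = 7.0148
Step 3: K1 = 121 / 7.0148 = 17.2

17.2


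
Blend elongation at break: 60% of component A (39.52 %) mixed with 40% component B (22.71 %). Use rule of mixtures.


Formula: Blend property = (fraction_A * property_A) + (fraction_B * property_B)
Step 1: Contribution A = 60/100 * 39.52 % = 23.712 %
Step 2: Contribution B = 40/100 * 22.71 % = 9.084 %
Step 3: Blend elongation at break = 23.712 + 9.084 = 32.796 %

32.796 %


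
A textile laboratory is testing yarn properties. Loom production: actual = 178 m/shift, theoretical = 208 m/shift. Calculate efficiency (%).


Formula: Efficiency% = (Actual output / Theoretical output) * 100
Efficiency% = (178 / 208) * 100
Efficiency% = 0.855769 * 100 = 85.5769% ≈ 85.6%

85.6%


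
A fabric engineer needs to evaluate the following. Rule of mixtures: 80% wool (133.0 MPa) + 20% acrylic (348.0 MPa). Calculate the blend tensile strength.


Formula: Blend property = (fraction_A * property_A) + (fraction_B * property_B)
Step 1: Contribution A = 80/100 * 133.0 MPa = 106.4 MPa
Step 2: Contribution B = 20/100 * 348.0 MPa = 69.6 MPa
Step 3: Blend tensile strength = 106.4 + 69.6 = 176.0 MPa

176.0 MPa


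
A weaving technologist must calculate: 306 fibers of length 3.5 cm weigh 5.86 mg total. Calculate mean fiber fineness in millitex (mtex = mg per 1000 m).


Formula: fineness (mtex) = mass (mg) / total length (km) = (mass_mg / total_length_m) * 1000
Step 1: Convert fiber length: 3.5 cm = 0.035 m
Step 2: Total fiber length = 306 * 0.035 = 10.71 m
Step 3: Linear density = 5.86 mg / 10.71 m = 0.5472 mg/m
Step 4: fineness = 0.5472 * 1000 = 547.2 mtex

547.2 mtex


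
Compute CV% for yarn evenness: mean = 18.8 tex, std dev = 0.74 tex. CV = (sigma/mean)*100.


Formula: CV% = (standard deviation / mean) * 100
Step 1: Ratio = 0.74 / 18.8 = 0.039362
Step 2: CV% = 0.039362 * 100 = 3.9362% ≈ 3.9%

3.9%


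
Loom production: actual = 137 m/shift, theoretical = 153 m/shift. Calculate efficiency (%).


Formula: Efficiency% = (Actual output / Theoretical output) * 100
Efficiency% = (137 / 153) * 100
Efficiency% = 0.895425 * 100 = 89.5425% ≈ 89.5%

89.5%


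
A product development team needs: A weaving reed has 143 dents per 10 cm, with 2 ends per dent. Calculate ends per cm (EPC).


Formula: EPC = (dents per 10 cm * ends per dent) / 10
Step 1: Total ends per 10 cm = 143 * 2 = 286
Step 2: EPC = 286 / 10 = 28.6 ends/cm

28.6 ends/cm


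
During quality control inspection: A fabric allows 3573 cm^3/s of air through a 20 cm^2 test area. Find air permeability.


Formula: Air Permeability = Airflow / Test Area
AP = 3573 cm^3/s / 20 cm^2
AP = 178.7 cm^3/s/cm^2

178.7 cm^3/s/cm^2


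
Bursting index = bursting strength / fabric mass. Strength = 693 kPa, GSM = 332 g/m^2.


Formula: Bursting Index = Bursting Strength / Fabric GSM
BI = 693 kPa / 332 g/m^2
BI = 2.087 kPa/(g/m^2)

2.087 kPa/(g/m^2)


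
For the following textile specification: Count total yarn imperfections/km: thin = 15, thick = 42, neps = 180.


Formula: Total = thin places + thick places + neps
Total = 15 + 42 + 180
Total = 237 imperfections/km

237 imperfections/km


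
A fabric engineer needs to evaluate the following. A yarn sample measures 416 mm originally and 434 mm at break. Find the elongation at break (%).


Formula: Elongation (%) = ((L_break - L0) / L0) * 100
Step 1: Extension = 434 - 416 = 18 mm
Step 2: Elongation = (18 / 416) * 100
Step 3: Elongation = 0.043269 * 100 = 4.3269% ≈ 4.3%

4.3%


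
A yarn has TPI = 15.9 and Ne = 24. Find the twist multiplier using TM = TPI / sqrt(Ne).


Formula: TM = TPI / sqrt(Ne)
Step 1: sqrt(Ne) = sqrt(24) = 4.899
Step 2: TM = 15.9 / 4.899 = 3.25

3.25 TM


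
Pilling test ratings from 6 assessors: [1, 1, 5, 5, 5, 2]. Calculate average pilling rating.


Formula: Mean = sum / count
Sum = 1 + 1 + 5 + 5 + 5 + 2 = 19
Mean = 19 / 6 = 3.2

3.2


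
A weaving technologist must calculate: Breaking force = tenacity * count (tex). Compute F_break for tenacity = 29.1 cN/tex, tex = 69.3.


Formula: Breaking force = Tenacity * Linear density
F = 29.1 cN/tex * 69.3 tex
F = 2016.63 cN

2016.63 cN


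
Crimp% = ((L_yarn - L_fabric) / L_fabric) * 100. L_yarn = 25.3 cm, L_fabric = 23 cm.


Formula: Crimp% = ((L_yarn - L_fabric) / L_fabric) * 100
Step 1: Extension = 25.3 - 23 = 2.3 cm
Step 2: Crimp% = (2.3 / 23) * 100
Step 3: Crimp% = 0.1 * 100 = 10.0%

10.0%


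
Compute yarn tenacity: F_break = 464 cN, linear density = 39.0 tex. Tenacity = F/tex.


Formula: Tenacity = Breaking force / Linear density
Tenacity = 464 cN / 39.0 tex
Tenacity = 11.90 cN/tex

11.90 cN/tex


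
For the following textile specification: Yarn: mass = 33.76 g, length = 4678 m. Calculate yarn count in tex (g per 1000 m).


Formula: Tex = (mass_g / length_m) * 1000
Substituting: Tex = (33.76 / 4678) * 1000
Intermediate: 33.76 / 4678 = 0.00721676 g/m
Tex = 0.00721676 * 1000 = 7.22 tex

7.22 tex


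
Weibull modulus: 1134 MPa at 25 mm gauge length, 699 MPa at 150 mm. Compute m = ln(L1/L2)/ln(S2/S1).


Formula: m = ln(L1/L2) / ln(S2/S1)
Step 1: ln(L1/L2) = ln(25/150) = -1.79176
Step 2: S2/S1 = 699/1134 = 0.6164
Step 3: ln(S2/S1) = ln(0.6164) = -0.48386
Step 4: m = -1.79176 / -0.48386 = 3.70

3.70 (Weibull m)


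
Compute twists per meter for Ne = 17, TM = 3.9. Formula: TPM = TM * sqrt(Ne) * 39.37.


Formula: TPM = TM * sqrt(Ne) * 39.37
Step 1: sqrt(Ne) = sqrt(17) = 4.1231
Step 2: TM * sqrt(Ne) = 3.9 * 4.1231 = 16.0801
Step 3: TPM = 16.0801 * 39.37 = 633 twists/m

633 twists/m


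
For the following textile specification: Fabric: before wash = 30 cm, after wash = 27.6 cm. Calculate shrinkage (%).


Formula: Shrinkage% = ((L_before - L_after) / L_before) * 100
Step 1: Shrinkage = 30 - 27.6 = 2.4 cm
Step 2: Shrinkage% = (2.4 / 30) * 100
Step 3: Shrinkage% = 0.08 * 100 = 8.0%

8.0%


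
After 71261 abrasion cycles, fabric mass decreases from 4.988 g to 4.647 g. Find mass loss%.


Formula: Mass loss% = ((m_before - m_after) / m_before) * 100
Step 1: Mass loss = 4.988 - 4.647 = 0.341 g
Step 2: Ratio = 0.341 / 4.988 = 0.0683641
Step 3: Mass loss% = 0.0683641 * 100 = 6.83641% ≈ 6.84%

6.84%
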